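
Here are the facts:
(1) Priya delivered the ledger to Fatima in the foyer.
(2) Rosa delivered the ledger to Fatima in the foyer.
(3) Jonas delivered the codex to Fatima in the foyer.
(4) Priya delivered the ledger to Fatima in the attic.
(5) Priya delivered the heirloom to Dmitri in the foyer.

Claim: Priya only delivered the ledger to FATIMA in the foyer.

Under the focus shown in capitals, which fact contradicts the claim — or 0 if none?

0

The capitals mark "Fatima" as focus. So "only" rules out other recipients, with the rest (same agent, thing, setting (Priya / the ledger / in the foyer)) as background.
Every other fact changes something in the background, not just the recipient. Nothing refutes the claim.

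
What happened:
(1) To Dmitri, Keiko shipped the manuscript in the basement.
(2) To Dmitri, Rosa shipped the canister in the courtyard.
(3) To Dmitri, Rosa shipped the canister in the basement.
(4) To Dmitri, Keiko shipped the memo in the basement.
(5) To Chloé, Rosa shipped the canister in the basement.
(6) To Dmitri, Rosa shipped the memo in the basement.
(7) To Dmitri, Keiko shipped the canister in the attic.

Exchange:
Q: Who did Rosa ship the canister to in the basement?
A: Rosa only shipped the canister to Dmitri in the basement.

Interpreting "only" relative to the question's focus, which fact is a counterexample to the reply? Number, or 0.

5

Answering "Who did ... to ...?" puts focus on the recipient — here, "Dmitri".
So "only" ranges over recipients; the rest (agent = Rosa, thing = the canister, setting = in the basement) is presupposed.
Fact (5) keeps agent = Rosa, thing = the canister, setting = in the basement but has recipient = Chloé; that refutes the reply.
(Fact (6) would refute a reading with focus on the thing — but that is not what the question asks.)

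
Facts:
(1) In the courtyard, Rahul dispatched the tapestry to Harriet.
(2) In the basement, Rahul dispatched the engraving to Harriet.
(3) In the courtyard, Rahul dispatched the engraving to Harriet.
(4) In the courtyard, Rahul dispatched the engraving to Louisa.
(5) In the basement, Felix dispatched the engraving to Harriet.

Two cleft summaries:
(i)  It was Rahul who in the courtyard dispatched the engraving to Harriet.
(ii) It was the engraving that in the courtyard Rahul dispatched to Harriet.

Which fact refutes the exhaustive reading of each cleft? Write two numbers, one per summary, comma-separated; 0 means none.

Summary (i) focuses "Rahul" (the agent); background thing = the engraving, recipient = Harriet, setting = in the courtyard. No fact matches that background with a different agent, so 0.
Summary (ii) focuses "the engraving" (the thing); background agent = Rahul, recipient = Harriet, setting = in the courtyard. Fact (1) matches that background with thing = the tapestry — refutes (ii).

0, 1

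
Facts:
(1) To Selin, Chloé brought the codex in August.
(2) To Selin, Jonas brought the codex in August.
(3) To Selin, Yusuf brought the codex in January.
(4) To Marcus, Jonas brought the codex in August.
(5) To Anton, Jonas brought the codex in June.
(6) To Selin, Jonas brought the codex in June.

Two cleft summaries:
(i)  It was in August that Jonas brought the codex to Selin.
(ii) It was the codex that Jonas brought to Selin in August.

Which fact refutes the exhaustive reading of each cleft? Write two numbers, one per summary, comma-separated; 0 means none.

(i): focus "in August". Looking for agent = Jonas, thing = the codex, recipient = Selin with some other setting — fact (6) has in June there. Refuted.
(ii): focus "the codex". No fact shares agent = Jonas, recipient = Selin, setting = in August with a different thing. 0.

6, 0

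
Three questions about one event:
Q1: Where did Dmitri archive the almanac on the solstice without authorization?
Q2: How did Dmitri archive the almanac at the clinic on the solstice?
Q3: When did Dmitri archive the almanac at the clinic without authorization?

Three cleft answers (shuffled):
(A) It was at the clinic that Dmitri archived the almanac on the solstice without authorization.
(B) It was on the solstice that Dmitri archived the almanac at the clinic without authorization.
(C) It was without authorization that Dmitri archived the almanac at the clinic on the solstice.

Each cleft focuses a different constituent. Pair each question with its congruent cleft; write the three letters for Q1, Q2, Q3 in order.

ACB

Q1 asks about the location; cleft (A) focuses "at the clinic", which is the location — so Q1 → A.
Q2 asks about the manner; cleft (C) focuses "without authorization", which is the manner — so Q2 → C.
Q3 asks about the time; cleft (B) focuses "on the solstice", which is the time — so Q3 → B.
Mapping: Q1→A, Q2→C, Q3→B.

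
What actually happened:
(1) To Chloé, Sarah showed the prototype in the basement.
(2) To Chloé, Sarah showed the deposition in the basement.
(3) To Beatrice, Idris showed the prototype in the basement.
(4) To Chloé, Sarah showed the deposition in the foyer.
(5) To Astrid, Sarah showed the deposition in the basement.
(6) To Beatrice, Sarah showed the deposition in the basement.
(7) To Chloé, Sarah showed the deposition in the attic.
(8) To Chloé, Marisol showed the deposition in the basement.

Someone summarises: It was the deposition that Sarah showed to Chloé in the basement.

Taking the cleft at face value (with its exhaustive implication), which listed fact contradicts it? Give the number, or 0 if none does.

1

The cleft puts "the deposition" in focus and presupposes the open proposition with same agent, recipient, setting (Sarah / Chloé / in the basement).
Exhaustivity: the deposition is the only thing satisfying that background.
But fact (1) also has same agent, recipient, setting (Sarah / Chloé / in the basement), with thing = the prototype — so the exhaustive reading fails.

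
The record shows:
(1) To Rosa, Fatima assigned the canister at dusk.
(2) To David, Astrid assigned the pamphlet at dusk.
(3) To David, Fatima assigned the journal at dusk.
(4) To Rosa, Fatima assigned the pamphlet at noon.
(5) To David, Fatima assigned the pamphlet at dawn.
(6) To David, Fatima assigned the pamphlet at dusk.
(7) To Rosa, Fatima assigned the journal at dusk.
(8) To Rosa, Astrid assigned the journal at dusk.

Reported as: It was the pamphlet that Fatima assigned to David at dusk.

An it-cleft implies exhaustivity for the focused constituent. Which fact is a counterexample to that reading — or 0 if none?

The cleft puts "the pamphlet" in focus and presupposes the open proposition with Fatima as agent and David as recipient and at dusk as setting.
The exhaustive reading says no other thing fits that background.
Fact (3) shares the background but with thing = the journal; exhaustivity is violated.

3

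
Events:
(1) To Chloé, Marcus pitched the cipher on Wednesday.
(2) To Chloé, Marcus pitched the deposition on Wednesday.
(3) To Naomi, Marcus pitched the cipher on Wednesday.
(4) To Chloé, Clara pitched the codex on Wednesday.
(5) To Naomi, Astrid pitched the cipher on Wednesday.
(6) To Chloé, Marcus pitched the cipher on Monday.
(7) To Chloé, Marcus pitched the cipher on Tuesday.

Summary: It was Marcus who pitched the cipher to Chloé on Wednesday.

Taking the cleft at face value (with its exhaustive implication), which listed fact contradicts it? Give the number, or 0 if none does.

0

Focus of the cleft: "Marcus" (the agent). Presupposed background: same thing, recipient, setting (the cipher / Chloé / on Wednesday).
The exhaustive reading says no other agent fits that background.
No listed fact matches the background with a different agent. Exhaustivity holds.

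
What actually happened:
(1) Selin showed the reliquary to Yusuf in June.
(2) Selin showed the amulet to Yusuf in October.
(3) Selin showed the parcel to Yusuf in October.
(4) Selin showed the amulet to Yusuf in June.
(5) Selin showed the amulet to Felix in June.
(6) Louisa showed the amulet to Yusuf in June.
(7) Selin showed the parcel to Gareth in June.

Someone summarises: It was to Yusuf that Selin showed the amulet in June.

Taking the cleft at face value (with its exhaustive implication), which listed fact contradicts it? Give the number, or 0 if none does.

Focus of the cleft: "Yusuf" (the recipient). Presupposed background: same agent, thing, setting (Selin / the amulet / in June).
Exhaustivity: Yusuf is the only recipient satisfying that background.
Fact (5) shares the background but with recipient = Felix; exhaustivity is violated.

5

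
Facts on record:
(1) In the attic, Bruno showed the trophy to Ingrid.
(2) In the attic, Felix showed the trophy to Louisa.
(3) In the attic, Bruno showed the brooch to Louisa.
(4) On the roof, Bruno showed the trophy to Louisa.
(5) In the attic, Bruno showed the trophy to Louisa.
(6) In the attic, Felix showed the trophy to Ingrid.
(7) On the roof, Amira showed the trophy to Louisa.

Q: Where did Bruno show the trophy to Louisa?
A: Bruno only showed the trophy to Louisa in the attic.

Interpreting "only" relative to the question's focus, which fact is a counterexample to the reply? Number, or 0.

4

The question "Where did ...?" targets the setting, so in the reply the focus falls on "in the attic".
So "only" ranges over settings; the rest (agent = Bruno, thing = the trophy, recipient = Louisa) is presupposed.
Fact (4) keeps agent = Bruno, thing = the trophy, recipient = Louisa but has setting = on the roof; that refutes the reply.
(Fact (1) would refute a reading with focus on the recipient — but that is not what the question asks.)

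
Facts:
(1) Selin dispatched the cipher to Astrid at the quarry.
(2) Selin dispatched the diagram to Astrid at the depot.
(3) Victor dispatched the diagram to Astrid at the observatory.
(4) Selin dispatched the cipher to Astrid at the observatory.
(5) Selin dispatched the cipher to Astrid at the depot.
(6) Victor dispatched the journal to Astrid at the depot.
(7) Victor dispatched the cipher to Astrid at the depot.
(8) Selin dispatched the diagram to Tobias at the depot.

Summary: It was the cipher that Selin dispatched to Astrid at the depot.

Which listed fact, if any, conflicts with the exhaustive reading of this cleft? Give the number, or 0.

The cleft puts "the cipher" in focus and presupposes the open proposition with agent = Selin, recipient = Astrid, setting = at the depot.
Exhaustivity: the cipher is the only thing satisfying that background.
But fact (2) also has agent = Selin, recipient = Astrid, setting = at the depot, with thing = the diagram — so the exhaustive reading fails.

2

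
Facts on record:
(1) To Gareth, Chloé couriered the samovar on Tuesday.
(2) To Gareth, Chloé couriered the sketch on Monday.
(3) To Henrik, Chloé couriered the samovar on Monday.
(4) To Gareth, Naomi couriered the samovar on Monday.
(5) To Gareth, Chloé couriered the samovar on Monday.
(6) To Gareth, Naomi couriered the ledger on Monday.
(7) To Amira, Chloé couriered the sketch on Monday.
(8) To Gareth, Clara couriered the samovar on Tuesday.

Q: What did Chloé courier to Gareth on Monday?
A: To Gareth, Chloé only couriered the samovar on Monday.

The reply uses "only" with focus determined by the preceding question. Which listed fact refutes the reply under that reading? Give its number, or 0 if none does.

2

The question "What did ...?" targets the thing, so in the reply the focus falls on "the samovar".
So "only" ranges over things; the rest (same agent, recipient, setting (Chloé / Gareth / on Monday)) is presupposed.
Fact (2) shares the background with a different thing (the sketch) — counterexample.
(Fact (1) would refute a reading with focus on the setting — but that is not what the question asks.)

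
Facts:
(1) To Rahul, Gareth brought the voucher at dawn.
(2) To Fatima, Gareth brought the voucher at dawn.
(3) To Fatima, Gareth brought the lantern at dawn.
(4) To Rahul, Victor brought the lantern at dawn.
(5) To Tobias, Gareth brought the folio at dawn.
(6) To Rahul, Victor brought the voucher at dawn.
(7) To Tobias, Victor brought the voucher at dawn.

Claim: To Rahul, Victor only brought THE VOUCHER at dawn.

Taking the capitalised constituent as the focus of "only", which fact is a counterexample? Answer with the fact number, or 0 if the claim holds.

Focus (in capitals) is "the voucher" — the thing. "Only" excludes alternative things while holding fixed Victor as agent and Rahul as recipient and at dawn as setting.
Fact (4) matches on Victor as agent and Rahul as recipient and at dawn as setting, but has thing = the lantern instead. That refutes the claim.

4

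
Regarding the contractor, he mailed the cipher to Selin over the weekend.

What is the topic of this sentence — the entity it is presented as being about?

the contractor

The construction explicitly marks "the contractor" as what the sentence is about — the topic.
The remainder of the clause is the comment (what is said about the topic).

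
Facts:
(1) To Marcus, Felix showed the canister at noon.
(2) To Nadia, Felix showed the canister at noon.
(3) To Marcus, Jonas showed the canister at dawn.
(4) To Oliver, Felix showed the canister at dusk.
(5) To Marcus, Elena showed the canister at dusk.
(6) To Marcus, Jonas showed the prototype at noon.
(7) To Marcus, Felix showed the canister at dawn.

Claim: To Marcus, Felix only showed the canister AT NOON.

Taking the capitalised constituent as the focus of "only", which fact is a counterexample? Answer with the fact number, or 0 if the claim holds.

7

Focus (in capitals) is "at noon" — the setting. "Only" excludes alternative settings while holding fixed Felix as agent and the canister as thing and Marcus as recipient.
Fact (7) matches on Felix as agent and the canister as thing and Marcus as recipient, but has setting = at dawn instead. That refutes the claim.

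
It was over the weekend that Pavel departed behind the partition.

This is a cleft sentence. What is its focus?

over the weekend

In an it-cleft "It was X that/who ...", the clefted constituent X is the focus; the that/who-clause expresses the presupposed open proposition.
Here the focus is "over the weekend". The backgrounded (presupposed) material includes "Pavel" and "behind the partition".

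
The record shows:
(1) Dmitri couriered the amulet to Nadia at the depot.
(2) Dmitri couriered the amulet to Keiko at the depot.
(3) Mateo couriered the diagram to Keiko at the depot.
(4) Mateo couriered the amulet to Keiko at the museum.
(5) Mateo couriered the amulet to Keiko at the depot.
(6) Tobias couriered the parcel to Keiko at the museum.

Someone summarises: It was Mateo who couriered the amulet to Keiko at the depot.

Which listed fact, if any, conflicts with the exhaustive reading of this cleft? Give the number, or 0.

The cleft puts "Mateo" in focus and presupposes the open proposition with thing = the amulet, recipient = Keiko, setting = at the depot.
The exhaustive reading says no other agent fits that background.
Fact (2) shares the background but with agent = Dmitri; exhaustivity is violated.

2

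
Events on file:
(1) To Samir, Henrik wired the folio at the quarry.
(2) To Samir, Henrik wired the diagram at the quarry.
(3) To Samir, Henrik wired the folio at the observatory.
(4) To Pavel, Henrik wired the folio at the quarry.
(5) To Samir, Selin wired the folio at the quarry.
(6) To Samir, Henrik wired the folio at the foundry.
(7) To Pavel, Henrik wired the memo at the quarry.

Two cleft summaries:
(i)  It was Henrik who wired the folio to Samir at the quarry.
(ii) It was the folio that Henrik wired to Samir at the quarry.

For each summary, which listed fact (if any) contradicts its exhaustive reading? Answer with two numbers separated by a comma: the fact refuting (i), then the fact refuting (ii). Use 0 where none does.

Summary (i) focuses "Henrik" (the agent); background the folio as thing and Samir as recipient and at the quarry as setting. Fact (5) matches that background with agent = Selin — refutes (i).
Summary (ii) focuses "the folio" (the thing); background Henrik as agent and Samir as recipient and at the quarry as setting. Fact (2) matches that background with thing = the diagram — refutes (ii).

5, 2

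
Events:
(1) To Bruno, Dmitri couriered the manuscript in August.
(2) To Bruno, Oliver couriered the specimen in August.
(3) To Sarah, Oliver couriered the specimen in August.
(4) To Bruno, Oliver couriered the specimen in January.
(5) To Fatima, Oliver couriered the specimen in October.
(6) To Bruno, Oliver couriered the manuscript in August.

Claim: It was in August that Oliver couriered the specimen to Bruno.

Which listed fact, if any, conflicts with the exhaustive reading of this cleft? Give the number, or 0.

4

The cleft puts "in August" in focus and presupposes the open proposition with agent = Oliver, thing = the specimen, recipient = Bruno.
The exhaustive reading says no other setting fits that background.
But fact (4) also has agent = Oliver, thing = the specimen, recipient = Bruno, with setting = in January — so the exhaustive reading fails.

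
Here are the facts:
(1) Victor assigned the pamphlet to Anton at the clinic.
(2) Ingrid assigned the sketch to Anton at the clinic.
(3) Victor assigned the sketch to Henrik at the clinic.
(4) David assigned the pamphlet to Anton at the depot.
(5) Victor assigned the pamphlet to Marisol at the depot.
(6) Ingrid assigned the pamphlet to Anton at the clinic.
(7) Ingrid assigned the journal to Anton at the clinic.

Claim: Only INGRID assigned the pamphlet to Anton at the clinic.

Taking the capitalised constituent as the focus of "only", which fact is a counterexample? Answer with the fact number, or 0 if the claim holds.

1

Focus (in capitals) is "Ingrid" — the agent. "Only" excludes alternative agents while holding fixed thing = the pamphlet, recipient = Anton, setting = at the clinic.
Fact (1) shares the background but differs in agent (Victor) — a counterexample.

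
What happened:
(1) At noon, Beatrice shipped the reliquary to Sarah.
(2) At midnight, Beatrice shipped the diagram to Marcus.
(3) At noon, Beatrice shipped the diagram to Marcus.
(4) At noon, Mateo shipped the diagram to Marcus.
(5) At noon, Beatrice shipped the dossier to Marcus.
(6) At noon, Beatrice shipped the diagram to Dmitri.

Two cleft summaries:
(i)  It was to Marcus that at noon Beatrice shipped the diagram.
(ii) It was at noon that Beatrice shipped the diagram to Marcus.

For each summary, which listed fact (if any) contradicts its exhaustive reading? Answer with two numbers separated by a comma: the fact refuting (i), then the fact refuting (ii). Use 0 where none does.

6, 2

(i): focus "Marcus". Looking for Beatrice as agent and the diagram as thing and at noon as setting with some other recipient — fact (6) has Dmitri there. Refuted.
(ii): focus "at noon". Looking for Beatrice as agent and the diagram as thing and Marcus as recipient with some other setting — fact (2) has at midnight there. Refuted.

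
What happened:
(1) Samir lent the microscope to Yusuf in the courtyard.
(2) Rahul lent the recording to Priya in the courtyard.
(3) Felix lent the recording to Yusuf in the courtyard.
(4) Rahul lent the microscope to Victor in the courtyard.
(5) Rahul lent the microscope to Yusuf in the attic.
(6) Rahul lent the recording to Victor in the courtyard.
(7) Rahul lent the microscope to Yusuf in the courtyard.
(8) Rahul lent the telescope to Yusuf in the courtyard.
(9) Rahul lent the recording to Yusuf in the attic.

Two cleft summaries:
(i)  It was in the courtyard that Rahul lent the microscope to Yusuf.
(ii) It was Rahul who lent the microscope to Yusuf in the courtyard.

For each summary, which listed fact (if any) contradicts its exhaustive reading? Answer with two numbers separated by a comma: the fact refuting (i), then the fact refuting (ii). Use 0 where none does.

5, 1

(i): focus "in the courtyard". Looking for agent = Rahul, thing = the microscope, recipient = Yusuf with some other setting — fact (5) has in the attic there. Refuted.
(ii): focus "Rahul". Looking for thing = the microscope, recipient = Yusuf, setting = in the courtyard with some other agent — fact (1) has Samir there. Refuted.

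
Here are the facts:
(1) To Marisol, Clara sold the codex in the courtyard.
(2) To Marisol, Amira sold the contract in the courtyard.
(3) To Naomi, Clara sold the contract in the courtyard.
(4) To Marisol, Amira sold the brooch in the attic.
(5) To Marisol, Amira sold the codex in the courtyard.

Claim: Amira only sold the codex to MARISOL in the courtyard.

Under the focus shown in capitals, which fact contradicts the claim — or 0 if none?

0

The capitals mark "Marisol" as focus. So "only" rules out other recipients, with the rest (same agent, thing, setting (Amira / the codex / in the courtyard)) as background.
No fact matches same agent, thing, setting (Amira / the codex / in the courtyard) with a different recipient — every other fact differs on at least one backgrounded slot. So no fact refutes it.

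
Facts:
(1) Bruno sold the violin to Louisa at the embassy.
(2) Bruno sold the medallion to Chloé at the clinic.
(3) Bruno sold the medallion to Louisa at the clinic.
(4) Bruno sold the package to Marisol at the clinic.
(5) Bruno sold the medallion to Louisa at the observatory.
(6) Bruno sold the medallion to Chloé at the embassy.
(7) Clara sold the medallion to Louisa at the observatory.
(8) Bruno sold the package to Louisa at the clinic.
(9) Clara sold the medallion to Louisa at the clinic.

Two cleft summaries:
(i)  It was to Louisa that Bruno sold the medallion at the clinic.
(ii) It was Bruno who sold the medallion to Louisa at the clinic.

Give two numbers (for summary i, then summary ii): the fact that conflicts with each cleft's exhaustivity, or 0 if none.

2, 9

(i): focus "Louisa". Looking for Bruno as agent and the medallion as thing and at the clinic as setting with some other recipient — fact (2) has Chloé there. Refuted.
(ii): focus "Bruno". Looking for the medallion as thing and Louisa as recipient and at the clinic as setting with some other agent — fact (9) has Clara there. Refuted.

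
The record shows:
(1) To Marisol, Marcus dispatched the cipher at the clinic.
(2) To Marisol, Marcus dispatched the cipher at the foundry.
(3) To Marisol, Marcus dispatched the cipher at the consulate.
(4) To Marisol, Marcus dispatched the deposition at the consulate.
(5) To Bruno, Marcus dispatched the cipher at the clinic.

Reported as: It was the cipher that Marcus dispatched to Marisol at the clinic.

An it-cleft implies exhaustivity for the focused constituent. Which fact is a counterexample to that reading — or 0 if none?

The cleft puts "the cipher" in focus and presupposes the open proposition with agent = Marcus, recipient = Marisol, setting = at the clinic.
Exhaustivity: the cipher is the only thing satisfying that background.
No listed fact matches the background with a different thing. Exhaustivity holds.

0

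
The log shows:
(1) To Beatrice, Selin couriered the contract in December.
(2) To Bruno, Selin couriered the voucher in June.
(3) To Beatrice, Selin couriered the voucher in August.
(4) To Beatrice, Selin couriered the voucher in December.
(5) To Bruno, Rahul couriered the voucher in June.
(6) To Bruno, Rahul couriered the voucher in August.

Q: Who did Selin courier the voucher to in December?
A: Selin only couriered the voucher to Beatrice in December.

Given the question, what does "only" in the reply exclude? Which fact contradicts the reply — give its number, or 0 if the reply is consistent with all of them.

Answering "Who did ... to ...?" puts focus on the recipient — here, "Beatrice".
"Only" then excludes alternative recipients while the background — Selin as agent and the voucher as thing and in December as setting — is held fixed.
No listed fact shares that background with another recipient. Nothing contradicts the reply.
(Fact (3) would refute a reading with focus on the setting — but that is not what the question asks.)

0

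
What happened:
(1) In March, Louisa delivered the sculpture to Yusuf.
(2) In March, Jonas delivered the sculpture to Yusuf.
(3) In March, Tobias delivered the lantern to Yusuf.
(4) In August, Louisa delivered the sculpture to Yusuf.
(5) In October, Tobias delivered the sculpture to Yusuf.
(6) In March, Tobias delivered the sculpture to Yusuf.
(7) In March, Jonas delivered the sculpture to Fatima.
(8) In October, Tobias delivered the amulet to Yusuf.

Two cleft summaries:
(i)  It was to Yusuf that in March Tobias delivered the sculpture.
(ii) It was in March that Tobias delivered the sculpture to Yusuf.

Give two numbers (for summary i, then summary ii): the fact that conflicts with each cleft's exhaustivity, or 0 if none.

0, 5

(i): focus "Yusuf". No fact shares agent = Tobias, thing = the sculpture, setting = in March with a different recipient. 0.
(ii): focus "in March". Looking for agent = Tobias, thing = the sculpture, recipient = Yusuf with some other setting — fact (5) has in October there. Refuted.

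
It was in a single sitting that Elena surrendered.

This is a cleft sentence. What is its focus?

In an it-cleft "It was X that/who ...", the clefted constituent X is the focus; the that/who-clause expresses the presupposed open proposition.
Here the focus is "in a single sitting". The backgrounded (presupposed) material includes "Elena".

in a single sitting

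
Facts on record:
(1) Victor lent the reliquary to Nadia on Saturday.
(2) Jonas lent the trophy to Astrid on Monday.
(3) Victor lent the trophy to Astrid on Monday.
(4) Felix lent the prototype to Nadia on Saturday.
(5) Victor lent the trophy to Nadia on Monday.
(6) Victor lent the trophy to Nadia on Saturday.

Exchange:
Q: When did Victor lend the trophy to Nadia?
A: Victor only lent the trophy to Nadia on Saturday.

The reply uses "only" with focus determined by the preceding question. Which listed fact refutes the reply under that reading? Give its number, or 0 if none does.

Answering "When did ...?" puts focus on the setting — here, "on Saturday".
"Only" then excludes alternative settings while the background — Victor as agent and the trophy as thing and Nadia as recipient — is held fixed.
Fact (5) shares the background with a different setting (on Monday) — counterexample.
(Fact (1) would refute a reading with focus on the thing — but that is not what the question asks.)

5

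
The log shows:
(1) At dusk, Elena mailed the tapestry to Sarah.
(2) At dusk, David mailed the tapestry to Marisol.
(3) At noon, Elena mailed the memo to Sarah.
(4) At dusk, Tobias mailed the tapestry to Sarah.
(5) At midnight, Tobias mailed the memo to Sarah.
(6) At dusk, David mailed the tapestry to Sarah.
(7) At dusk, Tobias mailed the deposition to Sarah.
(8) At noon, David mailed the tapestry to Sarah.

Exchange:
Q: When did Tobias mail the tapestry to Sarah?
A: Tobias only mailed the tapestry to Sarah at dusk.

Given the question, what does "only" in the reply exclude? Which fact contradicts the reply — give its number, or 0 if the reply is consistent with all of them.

The question "When did ...?" targets the setting, so in the reply the focus falls on "at dusk".
So "only" ranges over settings; the rest (same agent, thing, recipient (Tobias / the tapestry / Sarah)) is presupposed.
No listed fact shares that background with another setting. Nothing contradicts the reply.
(Fact (7) would refute a reading with focus on the thing — but that is not what the question asks.)

0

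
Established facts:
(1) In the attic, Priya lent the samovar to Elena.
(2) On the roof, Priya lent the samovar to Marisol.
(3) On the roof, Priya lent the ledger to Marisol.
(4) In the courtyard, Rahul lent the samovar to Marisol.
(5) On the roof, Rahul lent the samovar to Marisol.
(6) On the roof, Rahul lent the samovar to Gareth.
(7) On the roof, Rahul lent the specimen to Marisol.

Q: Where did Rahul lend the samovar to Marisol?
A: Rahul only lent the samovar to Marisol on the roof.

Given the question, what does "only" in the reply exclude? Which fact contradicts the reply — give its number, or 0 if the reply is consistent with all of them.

Answering "Where did ...?" puts focus on the setting — here, "on the roof".
So "only" ranges over settings; the rest (same agent, thing, recipient (Rahul / the samovar / Marisol)) is presupposed.
Fact (4) shares the background with a different setting (in the courtyard) — counterexample.
(Fact (6) would refute a reading with focus on the recipient — but that is not what the question asks.)

4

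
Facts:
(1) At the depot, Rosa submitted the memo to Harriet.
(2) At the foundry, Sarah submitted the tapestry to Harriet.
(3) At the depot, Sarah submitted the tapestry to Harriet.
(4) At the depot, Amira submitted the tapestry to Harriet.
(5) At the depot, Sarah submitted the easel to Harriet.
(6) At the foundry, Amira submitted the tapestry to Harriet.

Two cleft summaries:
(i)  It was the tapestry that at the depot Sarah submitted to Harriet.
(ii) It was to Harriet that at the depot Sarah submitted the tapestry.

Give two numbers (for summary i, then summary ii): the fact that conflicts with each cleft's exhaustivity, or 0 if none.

(i): focus "the tapestry". Looking for same agent, recipient, setting (Sarah / Harriet / at the depot) with some other thing — fact (5) has the easel there. Refuted.
(ii): focus "Harriet". No fact shares same agent, thing, setting (Sarah / the tapestry / at the depot) with a different recipient. 0.

5, 0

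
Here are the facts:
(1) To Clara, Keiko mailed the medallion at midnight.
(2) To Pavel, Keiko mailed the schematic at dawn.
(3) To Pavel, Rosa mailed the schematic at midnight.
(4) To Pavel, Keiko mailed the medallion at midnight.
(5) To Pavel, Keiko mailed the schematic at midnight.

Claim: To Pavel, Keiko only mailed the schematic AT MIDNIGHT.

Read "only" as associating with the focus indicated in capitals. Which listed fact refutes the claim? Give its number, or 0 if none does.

2

Focus (in capitals) is "at midnight" — the setting. "Only" excludes alternative settings while holding fixed agent = Keiko, thing = the schematic, recipient = Pavel.
Fact (2) shares the background but differs in setting (at dawn) — a counterexample.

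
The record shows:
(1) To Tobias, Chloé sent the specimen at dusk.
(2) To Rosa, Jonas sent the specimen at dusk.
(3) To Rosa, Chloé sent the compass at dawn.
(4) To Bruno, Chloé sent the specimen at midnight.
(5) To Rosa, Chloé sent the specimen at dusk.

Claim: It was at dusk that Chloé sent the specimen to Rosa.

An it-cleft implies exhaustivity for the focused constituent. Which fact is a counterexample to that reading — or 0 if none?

0

Focus of the cleft: "at dusk" (the setting). Presupposed background: agent = Chloé, thing = the specimen, recipient = Rosa.
Exhaustivity: at dusk is the only setting satisfying that background.
Every other fact differs from the presupposition on some backgrounded slot, so none challenges the exhaustivity.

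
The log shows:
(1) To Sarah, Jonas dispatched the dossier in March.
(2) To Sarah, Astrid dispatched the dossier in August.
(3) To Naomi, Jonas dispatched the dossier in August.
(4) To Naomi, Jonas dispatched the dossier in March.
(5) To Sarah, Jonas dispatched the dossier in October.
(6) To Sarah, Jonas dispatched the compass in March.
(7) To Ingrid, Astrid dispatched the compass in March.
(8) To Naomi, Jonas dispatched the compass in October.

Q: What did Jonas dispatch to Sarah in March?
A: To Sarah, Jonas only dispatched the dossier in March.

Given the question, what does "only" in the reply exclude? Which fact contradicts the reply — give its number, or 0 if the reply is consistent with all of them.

The question "What did ...?" targets the thing, so in the reply the focus falls on "the dossier".
"Only" then excludes alternative things while the background — agent = Jonas, recipient = Sarah, setting = in March — is held fixed.
Fact (6) shares the background with a different thing (the compass) — counterexample.
(Fact (4) would refute a reading with focus on the recipient — but that is not what the question asks.)

6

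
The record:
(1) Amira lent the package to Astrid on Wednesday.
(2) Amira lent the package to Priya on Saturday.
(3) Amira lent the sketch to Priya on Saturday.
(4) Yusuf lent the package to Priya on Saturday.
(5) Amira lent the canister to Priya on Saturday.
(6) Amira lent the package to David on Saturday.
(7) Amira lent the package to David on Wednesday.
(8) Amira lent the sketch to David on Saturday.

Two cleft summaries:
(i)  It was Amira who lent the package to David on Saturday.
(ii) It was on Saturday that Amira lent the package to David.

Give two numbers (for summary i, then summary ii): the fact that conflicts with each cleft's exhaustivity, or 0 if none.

0, 7

(i): focus "Amira". No fact shares thing = the package, recipient = David, setting = on Saturday with a different agent. 0.
(ii): focus "on Saturday". Looking for agent = Amira, thing = the package, recipient = David with some other setting — fact (7) has on Wednesday there. Refuted.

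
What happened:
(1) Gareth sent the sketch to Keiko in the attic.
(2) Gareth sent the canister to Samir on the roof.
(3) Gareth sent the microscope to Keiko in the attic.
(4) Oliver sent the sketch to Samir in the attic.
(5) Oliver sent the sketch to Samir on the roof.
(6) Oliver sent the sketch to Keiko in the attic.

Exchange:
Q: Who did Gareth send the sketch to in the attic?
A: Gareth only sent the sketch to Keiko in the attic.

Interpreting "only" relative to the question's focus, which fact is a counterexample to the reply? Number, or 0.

Answering "Who did ... to ...?" puts focus on the recipient — here, "Keiko".
So "only" ranges over recipients; the rest (same agent, thing, setting (Gareth / the sketch / in the attic)) is presupposed.
No listed fact shares that background with another recipient. Nothing contradicts the reply.
(Fact (3) would refute a reading with focus on the thing — but that is not what the question asks.)

0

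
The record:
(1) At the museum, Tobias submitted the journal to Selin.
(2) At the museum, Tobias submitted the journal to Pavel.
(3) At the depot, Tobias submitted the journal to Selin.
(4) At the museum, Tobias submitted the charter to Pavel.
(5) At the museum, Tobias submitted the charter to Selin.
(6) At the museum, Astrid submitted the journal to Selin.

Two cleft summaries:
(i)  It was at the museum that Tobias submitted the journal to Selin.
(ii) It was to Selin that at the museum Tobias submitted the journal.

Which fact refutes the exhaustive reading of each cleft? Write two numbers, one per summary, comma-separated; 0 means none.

3, 2

(i): focus "at the museum". Looking for agent = Tobias, thing = the journal, recipient = Selin with some other setting — fact (3) has at the depot there. Refuted.
(ii): focus "Selin". Looking for agent = Tobias, thing = the journal, setting = at the museum with some other recipient — fact (2) has Pavel there. Refuted.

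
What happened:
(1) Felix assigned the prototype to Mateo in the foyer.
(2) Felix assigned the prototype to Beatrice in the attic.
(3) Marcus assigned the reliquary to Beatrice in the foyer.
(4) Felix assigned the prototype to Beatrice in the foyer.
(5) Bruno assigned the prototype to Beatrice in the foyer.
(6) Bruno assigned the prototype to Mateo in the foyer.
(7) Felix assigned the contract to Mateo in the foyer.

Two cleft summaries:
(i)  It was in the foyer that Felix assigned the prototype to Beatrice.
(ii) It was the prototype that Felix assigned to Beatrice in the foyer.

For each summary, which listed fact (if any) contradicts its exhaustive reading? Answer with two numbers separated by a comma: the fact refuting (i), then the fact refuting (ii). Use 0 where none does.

2, 0

Summary (i) focuses "in the foyer" (the setting); background agent = Felix, thing = the prototype, recipient = Beatrice. Fact (2) matches that background with setting = in the attic — refutes (i).
Summary (ii) focuses "the prototype" (the thing); background agent = Felix, recipient = Beatrice, setting = in the foyer. No fact matches that background with a different thing, so 0.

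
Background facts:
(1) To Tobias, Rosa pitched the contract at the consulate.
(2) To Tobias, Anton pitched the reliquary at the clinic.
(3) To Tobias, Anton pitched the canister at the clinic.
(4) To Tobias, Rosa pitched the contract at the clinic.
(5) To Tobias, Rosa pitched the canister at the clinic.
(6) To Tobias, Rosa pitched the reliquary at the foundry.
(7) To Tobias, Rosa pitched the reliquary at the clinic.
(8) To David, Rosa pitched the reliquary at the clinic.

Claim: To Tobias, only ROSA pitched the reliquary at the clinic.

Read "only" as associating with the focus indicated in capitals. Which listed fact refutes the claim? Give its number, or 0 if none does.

2

Focus (in capitals) is "Rosa" — the agent. "Only" excludes alternative agents while holding fixed thing = the reliquary, recipient = Tobias, setting = at the clinic.
Fact (2) shares the background but differs in agent (Anton) — a counterexample.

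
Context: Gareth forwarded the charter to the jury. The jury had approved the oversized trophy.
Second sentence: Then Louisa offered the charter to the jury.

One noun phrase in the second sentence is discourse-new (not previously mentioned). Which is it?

Louisa

"the charter" and "the jury" in the second sentence are given — already mentioned in the context.
"Louisa" has no antecedent in the context; it is discourse-new.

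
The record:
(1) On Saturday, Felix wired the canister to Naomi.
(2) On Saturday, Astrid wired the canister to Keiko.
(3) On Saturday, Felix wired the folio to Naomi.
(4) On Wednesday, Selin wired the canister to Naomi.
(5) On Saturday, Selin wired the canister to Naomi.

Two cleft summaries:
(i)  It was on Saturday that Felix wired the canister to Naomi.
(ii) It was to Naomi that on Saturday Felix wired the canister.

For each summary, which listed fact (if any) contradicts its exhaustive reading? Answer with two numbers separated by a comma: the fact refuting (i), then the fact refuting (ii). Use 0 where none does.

(i): focus "on Saturday". No fact shares agent = Felix, thing = the canister, recipient = Naomi with a different setting. 0.
(ii): focus "Naomi". No fact shares agent = Felix, thing = the canister, setting = on Saturday with a different recipient. 0.

0, 0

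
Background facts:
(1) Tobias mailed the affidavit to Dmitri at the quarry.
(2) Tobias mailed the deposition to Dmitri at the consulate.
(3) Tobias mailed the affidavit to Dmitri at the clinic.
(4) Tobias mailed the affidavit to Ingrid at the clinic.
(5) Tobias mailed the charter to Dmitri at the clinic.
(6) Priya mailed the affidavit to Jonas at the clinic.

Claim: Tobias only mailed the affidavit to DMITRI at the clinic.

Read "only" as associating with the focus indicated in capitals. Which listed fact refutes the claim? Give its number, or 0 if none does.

Focus (in capitals) is "Dmitri" — the recipient. "Only" excludes alternative recipients while holding fixed Tobias as agent and the affidavit as thing and at the clinic as setting.
Fact (4) matches on Tobias as agent and the affidavit as thing and at the clinic as setting, but has recipient = Ingrid instead. That refutes the claim.

4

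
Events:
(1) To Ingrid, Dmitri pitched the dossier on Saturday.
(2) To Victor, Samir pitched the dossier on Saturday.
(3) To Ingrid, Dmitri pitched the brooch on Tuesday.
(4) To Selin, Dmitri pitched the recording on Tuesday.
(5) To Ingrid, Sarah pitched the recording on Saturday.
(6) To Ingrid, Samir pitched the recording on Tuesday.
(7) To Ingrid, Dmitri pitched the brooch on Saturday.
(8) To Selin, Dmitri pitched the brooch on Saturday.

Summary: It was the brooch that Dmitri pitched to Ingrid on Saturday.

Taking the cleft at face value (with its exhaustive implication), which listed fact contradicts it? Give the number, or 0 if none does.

The cleft puts "the brooch" in focus and presupposes the open proposition with agent = Dmitri, recipient = Ingrid, setting = on Saturday.
Exhaustivity: the brooch is the only thing satisfying that background.
Fact (1) shares the background but with thing = the dossier; exhaustivity is violated.

1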